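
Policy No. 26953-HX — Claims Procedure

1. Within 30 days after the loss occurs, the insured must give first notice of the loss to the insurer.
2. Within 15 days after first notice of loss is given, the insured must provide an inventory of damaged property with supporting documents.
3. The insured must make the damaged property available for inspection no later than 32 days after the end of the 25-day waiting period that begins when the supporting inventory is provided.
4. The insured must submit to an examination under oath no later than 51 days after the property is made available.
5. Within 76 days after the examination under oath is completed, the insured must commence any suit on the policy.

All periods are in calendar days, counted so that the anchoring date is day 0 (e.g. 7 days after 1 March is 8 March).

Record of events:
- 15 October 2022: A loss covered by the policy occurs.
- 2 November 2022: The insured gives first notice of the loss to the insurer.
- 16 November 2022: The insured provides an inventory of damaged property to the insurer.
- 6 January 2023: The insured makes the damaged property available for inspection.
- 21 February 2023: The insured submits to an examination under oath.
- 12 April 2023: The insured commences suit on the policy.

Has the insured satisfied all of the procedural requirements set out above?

Step 1: 30 days after 15 October 2022 (when the loss occurs) is 14 November 2022; 2 November 2022 is within that limit.
Step 2: 15 days after 2 November 2022 (when first notice of loss is given) is 17 November 2022; done 16 November 2022 — timely.
Step 3: 32 days after 11 December 2022 (end of the 25-day waiting period, which began when the supporting inventory is provided on 16 November 2022) is 12 January 2023; completed 6 January 2023, before the deadline.
Step 4: 51 days after 6 January 2023 (when the property is made available) is 26 February 2023; done 21 February 2023 — timely.
Step 5: 76 days after 21 February 2023 (when the examination under oath is completed) is 8 May 2023; done 12 April 2023 — timely.

Yes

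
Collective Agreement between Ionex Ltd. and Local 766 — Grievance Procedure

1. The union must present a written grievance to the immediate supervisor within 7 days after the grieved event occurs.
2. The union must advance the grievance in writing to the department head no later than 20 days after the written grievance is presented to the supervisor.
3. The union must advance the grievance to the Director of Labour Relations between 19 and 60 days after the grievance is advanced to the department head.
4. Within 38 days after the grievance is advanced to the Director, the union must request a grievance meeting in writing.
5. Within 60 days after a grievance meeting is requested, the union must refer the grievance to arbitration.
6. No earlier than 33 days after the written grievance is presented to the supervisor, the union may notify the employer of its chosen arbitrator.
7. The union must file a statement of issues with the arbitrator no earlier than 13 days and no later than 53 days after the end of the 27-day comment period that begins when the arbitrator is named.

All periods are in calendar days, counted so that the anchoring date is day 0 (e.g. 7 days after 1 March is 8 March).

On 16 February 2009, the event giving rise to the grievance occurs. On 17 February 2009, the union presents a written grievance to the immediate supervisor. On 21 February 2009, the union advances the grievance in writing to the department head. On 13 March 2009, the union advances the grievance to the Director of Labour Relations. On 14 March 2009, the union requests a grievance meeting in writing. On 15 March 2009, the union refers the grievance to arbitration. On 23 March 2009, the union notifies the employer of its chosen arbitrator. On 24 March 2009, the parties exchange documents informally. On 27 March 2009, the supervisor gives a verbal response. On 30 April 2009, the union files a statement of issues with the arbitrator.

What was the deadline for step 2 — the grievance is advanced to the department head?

Step 2 runs from 17 February 2009, when the written grievance is presented to the supervisor. 20 days after 17 February 2009 is 9 March 2009.

9 March 2009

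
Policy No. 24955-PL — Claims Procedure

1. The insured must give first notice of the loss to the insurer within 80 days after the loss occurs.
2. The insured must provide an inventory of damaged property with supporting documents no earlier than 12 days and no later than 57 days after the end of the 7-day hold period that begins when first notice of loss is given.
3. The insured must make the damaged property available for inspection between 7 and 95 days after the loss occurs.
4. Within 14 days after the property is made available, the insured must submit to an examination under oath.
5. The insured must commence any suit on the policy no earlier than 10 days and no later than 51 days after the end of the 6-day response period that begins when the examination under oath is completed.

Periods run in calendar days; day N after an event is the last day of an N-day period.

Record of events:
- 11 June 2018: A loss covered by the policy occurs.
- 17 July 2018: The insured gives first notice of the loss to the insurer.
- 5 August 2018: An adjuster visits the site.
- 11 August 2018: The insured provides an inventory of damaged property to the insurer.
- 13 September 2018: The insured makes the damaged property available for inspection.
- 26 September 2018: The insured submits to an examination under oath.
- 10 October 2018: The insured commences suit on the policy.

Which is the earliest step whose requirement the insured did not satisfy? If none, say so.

Step 5

Step 1: 80 days after 11 June 2018 (when the loss occurs) is 30 August 2018; 17 July 2018 is within that limit.
Step 2: the window is 12–57 days after 24 July 2018 (end of the 7-day hold period, which began when first notice of loss is given on 17 July 2018), so 5 August 2018 through 19 September 2018; done 11 August 2018 — within the window.
Step 3: the window is 7–95 days after 11 June 2018 (when the loss occurs), so 18 June 2018 through 14 September 2018; 13 September 2018 falls inside that range.
Step 4: 14 days after 13 September 2018 (when the property is made available) is 27 September 2018; 26 September 2018 is within that limit.
Step 5: the window is 10–51 days after 2 October 2018 (end of the 6-day response period, which began when the examination under oath is completed on 26 September 2018), so 12 October 2018 through 22 November 2018; 10 October 2018 is 2 days too early.
Later steps need not be reached.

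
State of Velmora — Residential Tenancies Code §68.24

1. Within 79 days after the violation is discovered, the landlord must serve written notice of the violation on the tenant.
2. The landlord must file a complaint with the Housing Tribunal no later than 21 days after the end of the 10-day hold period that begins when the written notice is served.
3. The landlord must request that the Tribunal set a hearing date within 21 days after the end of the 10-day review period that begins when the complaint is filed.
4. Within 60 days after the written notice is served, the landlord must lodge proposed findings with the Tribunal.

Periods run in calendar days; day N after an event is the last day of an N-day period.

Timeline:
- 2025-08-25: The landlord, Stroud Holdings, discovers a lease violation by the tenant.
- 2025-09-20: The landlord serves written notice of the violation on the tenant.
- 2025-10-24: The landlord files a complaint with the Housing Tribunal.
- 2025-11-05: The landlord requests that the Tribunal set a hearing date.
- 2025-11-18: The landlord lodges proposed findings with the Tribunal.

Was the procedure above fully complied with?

No

(1) due by 2025-08-25 + 79 days = 2025-11-12; completed 2025-09-20, before the deadline.
(2) due by 2025-09-30 + 21 days = 2025-10-21; 2025-10-24 misses that deadline by 3 days.
The analysis stops there.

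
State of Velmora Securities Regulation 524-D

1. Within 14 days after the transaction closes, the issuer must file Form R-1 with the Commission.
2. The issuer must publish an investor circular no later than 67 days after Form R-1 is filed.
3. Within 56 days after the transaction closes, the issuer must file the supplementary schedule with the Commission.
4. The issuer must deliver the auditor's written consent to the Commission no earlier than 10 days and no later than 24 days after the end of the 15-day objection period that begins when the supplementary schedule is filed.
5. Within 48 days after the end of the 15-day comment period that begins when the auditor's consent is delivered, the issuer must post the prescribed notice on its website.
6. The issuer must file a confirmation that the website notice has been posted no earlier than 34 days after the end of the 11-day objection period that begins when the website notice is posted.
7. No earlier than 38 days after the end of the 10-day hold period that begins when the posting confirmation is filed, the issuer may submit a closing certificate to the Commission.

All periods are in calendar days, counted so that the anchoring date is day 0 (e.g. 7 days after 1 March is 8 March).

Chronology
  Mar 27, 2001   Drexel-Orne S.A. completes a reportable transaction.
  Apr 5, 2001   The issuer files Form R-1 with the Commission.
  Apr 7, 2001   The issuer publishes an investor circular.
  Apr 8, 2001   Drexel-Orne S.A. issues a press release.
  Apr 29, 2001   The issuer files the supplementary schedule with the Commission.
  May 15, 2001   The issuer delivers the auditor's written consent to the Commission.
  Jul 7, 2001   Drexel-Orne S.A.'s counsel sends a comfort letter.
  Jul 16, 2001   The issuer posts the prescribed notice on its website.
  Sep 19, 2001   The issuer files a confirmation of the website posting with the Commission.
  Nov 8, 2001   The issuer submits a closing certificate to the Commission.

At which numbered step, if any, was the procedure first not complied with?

(1) due by Mar 27, 2001 + 14 days = Apr 10, 2001; Apr 5, 2001 is within that limit.
(2) due by Apr 5, 2001 + 67 days = Jun 11, 2001; done Apr 7, 2001 — timely.
(3) due by Mar 27, 2001 + 56 days = May 22, 2001; done Apr 29, 2001 — timely.
(4) the permitted window runs from May 14, 2001 + 10 = May 24, 2001 to May 14, 2001 + 24 = Jun 7, 2001; done May 15, 2001 — 9 days before the window opened.

Step 4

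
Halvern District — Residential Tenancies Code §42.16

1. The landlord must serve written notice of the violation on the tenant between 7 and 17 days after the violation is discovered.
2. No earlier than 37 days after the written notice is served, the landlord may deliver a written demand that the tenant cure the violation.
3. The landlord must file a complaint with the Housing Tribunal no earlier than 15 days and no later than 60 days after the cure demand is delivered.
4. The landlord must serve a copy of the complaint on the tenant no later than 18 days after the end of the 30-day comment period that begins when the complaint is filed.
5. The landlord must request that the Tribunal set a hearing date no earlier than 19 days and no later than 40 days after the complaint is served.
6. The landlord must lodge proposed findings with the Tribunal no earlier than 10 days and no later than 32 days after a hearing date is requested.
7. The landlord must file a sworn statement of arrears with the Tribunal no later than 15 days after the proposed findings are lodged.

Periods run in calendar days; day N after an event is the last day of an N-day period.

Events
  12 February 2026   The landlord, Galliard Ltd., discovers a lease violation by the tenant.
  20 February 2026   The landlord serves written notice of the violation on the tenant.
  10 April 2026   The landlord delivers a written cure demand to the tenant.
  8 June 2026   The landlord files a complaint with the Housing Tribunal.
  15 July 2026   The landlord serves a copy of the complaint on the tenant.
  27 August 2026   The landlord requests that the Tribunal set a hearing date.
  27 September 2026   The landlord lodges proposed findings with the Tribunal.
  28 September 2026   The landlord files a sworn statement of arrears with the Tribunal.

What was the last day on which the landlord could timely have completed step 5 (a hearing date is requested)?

24 August 2026

Step 5 runs from 15 July 2026, when the complaint is served. The window is 19–40 days after 15 July 2026; it closes on 24 August 2026.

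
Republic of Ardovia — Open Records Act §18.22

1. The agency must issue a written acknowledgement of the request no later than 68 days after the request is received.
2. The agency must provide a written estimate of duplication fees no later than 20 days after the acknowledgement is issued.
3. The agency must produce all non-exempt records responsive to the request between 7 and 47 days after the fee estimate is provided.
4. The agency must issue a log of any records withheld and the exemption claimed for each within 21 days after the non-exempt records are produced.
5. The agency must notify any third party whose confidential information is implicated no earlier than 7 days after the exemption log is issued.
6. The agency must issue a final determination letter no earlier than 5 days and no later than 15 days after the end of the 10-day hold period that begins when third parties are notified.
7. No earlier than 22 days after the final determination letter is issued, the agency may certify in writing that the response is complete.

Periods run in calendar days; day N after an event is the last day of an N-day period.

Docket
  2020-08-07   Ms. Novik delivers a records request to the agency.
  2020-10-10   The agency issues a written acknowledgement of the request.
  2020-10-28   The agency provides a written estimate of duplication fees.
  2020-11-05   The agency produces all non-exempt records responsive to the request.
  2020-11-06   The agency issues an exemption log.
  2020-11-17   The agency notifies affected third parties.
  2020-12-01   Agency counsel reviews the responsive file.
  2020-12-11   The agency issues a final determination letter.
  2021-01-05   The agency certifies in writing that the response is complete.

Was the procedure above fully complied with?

Yes

Step 1: 68 days after 2020-08-07 (when the request is received) is 2020-10-14; 2020-10-10 is within that limit.
Step 2: 20 days after 2020-10-10 (when the acknowledgement is issued) is 2020-10-30; completed 2020-10-28, before the deadline.
Step 3: the window is 7–47 days after 2020-10-28 (when the fee estimate is provided), so 2020-11-04 through 2020-12-14; done 2020-11-05 — within the window.
Step 4: 21 days after 2020-11-05 (when the non-exempt records are produced) is 2020-11-26; 2020-11-06 is within that limit.
Step 5: the earliest permitted date is 7 days after 2020-11-06 (when the exemption log is issued), i.e. 2020-11-13; done 2020-11-17 — permitted.
Step 6: the window is 5–15 days after 2020-11-27 (end of the 10-day hold period, which began when third parties are notified on 2020-11-17), so 2020-12-02 through 2020-12-12; done 2020-12-11 — within the window.
Step 7: the earliest permitted date is 22 days after 2020-12-11 (when the final determination letter is issued), i.e. 2021-01-02; done 2021-01-05 — permitted.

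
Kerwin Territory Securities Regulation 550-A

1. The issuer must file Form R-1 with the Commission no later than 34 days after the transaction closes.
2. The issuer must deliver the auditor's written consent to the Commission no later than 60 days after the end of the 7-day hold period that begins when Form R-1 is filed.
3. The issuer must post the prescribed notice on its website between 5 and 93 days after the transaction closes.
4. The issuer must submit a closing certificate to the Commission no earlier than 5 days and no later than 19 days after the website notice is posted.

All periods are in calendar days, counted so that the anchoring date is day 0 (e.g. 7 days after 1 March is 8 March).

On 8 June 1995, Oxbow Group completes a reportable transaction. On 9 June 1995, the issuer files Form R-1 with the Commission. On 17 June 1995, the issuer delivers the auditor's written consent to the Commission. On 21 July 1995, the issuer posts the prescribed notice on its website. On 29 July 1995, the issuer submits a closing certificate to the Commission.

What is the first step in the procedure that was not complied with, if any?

(1) due by 8 June 1995 + 34 days = 12 July 1995; done 9 June 1995 — timely.
(2) due by 16 June 1995 + 60 days = 15 August 1995; done 17 June 1995 — timely.
(3) the permitted window runs from 8 June 1995 + 5 = 13 June 1995 to 8 June 1995 + 93 = 9 September 1995; done 21 July 1995, which is between those dates.
(4) the permitted window runs from 21 July 1995 + 5 = 26 July 1995 to 21 July 1995 + 19 = 9 August 1995; done 29 July 1995 — within the window.

None — every step was satisfied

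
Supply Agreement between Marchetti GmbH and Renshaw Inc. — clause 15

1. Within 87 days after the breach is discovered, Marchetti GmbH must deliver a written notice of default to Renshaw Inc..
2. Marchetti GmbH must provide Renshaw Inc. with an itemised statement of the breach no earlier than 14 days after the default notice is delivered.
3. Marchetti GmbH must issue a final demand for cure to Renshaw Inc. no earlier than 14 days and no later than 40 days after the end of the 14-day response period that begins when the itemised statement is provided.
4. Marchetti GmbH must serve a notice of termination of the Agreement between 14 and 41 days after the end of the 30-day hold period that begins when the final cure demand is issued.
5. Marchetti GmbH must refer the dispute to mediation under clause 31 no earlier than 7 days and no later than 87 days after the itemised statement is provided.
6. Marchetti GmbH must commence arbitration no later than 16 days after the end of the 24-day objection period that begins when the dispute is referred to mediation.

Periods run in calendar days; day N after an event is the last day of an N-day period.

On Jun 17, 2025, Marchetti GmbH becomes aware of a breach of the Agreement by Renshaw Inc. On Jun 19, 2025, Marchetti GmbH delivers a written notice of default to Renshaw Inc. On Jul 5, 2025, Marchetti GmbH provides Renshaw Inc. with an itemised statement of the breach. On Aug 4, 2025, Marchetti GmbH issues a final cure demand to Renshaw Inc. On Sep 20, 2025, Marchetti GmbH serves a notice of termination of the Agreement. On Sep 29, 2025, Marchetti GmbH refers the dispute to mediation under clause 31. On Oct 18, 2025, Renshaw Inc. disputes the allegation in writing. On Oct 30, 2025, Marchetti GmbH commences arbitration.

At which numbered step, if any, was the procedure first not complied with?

None — every step was satisfied

(1) due by Jun 17, 2025 + 87 days = Sep 12, 2025; Jun 19, 2025 is within that limit.
(2) permitted from Jun 19, 2025 + 14 days = Jul 3, 2025 onward; done Jul 5, 2025, after the minimum wait.
(3) the permitted window runs from Jul 19, 2025 + 14 = Aug 2, 2025 to Jul 19, 2025 + 40 = Aug 28, 2025; done Aug 4, 2025 — within the window.
(4) the permitted window runs from Sep 3, 2025 + 14 = Sep 17, 2025 to Sep 3, 2025 + 41 = Oct 14, 2025; done Sep 20, 2025 — within the window.
(5) the permitted window runs from Jul 5, 2025 + 7 = Jul 12, 2025 to Jul 5, 2025 + 87 = Sep 30, 2025; done Sep 29, 2025 — within the window.
(6) due by Oct 23, 2025 + 16 days = Nov 8, 2025; completed Oct 30, 2025, before the deadline.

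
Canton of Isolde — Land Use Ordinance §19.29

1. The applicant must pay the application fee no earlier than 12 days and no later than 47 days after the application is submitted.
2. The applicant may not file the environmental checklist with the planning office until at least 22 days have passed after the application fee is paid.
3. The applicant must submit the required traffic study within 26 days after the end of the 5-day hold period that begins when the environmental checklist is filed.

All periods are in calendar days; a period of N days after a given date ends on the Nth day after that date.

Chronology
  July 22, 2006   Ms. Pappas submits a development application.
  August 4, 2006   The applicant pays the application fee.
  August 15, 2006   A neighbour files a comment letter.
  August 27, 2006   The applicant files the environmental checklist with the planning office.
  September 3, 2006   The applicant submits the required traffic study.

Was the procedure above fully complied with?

Step 1: the window is 12–47 days after July 22, 2006 (when the application is submitted), so August 3, 2006 through September 7, 2006; done August 4, 2006 — within the window.
Step 2: the earliest permitted date is 22 days after August 4, 2006 (when the application fee is paid), i.e. August 26, 2006; August 27, 2006 is on or after that date.
Step 3: 26 days after September 1, 2006 (end of the 5-day hold period, which began when the environmental checklist is filed on August 27, 2006) is September 27, 2006; September 3, 2006 is within that limit.

Yes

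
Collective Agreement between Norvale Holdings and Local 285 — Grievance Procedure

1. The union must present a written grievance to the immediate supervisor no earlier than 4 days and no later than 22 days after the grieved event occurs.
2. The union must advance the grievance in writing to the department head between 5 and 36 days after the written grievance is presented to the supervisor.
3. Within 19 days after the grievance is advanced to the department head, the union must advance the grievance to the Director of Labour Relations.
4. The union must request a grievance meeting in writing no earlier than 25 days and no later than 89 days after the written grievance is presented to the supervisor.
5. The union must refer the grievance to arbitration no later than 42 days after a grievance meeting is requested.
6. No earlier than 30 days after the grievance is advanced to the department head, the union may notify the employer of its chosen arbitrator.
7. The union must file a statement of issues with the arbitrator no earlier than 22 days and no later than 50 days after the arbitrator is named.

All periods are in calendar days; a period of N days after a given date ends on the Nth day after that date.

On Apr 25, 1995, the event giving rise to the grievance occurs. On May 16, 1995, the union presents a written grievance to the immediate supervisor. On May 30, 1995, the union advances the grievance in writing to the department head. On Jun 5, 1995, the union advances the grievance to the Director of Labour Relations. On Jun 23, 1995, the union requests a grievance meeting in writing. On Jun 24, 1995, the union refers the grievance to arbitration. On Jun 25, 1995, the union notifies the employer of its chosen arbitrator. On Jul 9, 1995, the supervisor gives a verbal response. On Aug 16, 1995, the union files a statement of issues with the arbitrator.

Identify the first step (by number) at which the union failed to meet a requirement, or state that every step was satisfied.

Step 1: the window is 4–22 days after Apr 25, 1995 (when the grieved event occurs), so Apr 29, 1995 through May 17, 1995; May 16, 1995 falls inside that range.
Step 2: the window is 5–36 days after May 16, 1995 (when the written grievance is presented to the supervisor), so May 21, 1995 through Jun 21, 1995; May 30, 1995 falls inside that range.
Step 3: 19 days after May 30, 1995 (when the grievance is advanced to the department head) is Jun 18, 1995; Jun 5, 1995 is within that limit.
Step 4: the window is 25–89 days after May 16, 1995 (when the written grievance is presented to the supervisor), so Jun 10, 1995 through Aug 13, 1995; done Jun 23, 1995 — within the window.
Step 5: 42 days after Jun 23, 1995 (when a grievance meeting is requested) is Aug 4, 1995; Jun 24, 1995 is within that limit.
Step 6: the earliest permitted date is 30 days after May 30, 1995 (when the grievance is advanced to the department head), i.e. Jun 29, 1995; done Jun 25, 1995 — 4 days too early.

Step 6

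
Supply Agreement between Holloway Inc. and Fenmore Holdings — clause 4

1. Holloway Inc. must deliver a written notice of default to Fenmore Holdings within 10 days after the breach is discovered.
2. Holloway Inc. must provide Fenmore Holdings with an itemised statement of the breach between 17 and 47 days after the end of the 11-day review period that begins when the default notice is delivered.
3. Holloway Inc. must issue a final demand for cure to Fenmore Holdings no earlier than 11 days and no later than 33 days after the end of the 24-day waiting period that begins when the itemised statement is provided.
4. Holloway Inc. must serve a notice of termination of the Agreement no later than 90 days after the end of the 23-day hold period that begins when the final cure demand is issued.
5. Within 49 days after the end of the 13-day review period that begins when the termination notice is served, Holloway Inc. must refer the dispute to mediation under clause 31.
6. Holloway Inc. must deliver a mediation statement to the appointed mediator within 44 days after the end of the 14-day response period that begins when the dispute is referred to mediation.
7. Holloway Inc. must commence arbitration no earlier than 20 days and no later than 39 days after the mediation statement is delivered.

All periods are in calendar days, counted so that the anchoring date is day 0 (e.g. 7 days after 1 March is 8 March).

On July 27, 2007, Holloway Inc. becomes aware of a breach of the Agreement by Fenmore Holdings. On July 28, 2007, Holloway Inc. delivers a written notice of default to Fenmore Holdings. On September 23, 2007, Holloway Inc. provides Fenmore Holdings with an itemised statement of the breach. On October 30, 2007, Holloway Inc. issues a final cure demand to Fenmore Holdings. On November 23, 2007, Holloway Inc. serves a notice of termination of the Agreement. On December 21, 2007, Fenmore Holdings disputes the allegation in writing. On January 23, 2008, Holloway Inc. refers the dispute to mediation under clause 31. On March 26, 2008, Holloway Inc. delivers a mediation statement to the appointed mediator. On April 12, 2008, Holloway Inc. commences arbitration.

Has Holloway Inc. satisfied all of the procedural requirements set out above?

Step 1: 10 days after July 27, 2007 (when the breach is discovered) is August 6, 2007; July 28, 2007 is within that limit.
Step 2: the window is 17–47 days after August 8, 2007 (end of the 11-day review period, which began when the default notice is delivered on July 28, 2007), so August 25, 2007 through September 24, 2007; done September 23, 2007, which is between those dates.
Step 3: the window is 11–33 days after October 17, 2007 (end of the 24-day waiting period, which began when the itemised statement is provided on September 23, 2007), so October 28, 2007 through November 19, 2007; done October 30, 2007, which is between those dates.
Step 4: 90 days after November 22, 2007 (end of the 23-day hold period, which began when the final cure demand is issued on October 30, 2007) is February 20, 2008; completed November 23, 2007, before the deadline.
Step 5: 49 days after December 6, 2007 (end of the 13-day review period, which began when the termination notice is served on November 23, 2007) is January 24, 2008; done January 23, 2008 — timely.
Step 6: 44 days after February 6, 2008 (end of the 14-day response period, which began when the dispute is referred to mediation on January 23, 2008) is March 21, 2008; not done until March 26, 2008, 5 days after the deadline.
The analysis stops there.

No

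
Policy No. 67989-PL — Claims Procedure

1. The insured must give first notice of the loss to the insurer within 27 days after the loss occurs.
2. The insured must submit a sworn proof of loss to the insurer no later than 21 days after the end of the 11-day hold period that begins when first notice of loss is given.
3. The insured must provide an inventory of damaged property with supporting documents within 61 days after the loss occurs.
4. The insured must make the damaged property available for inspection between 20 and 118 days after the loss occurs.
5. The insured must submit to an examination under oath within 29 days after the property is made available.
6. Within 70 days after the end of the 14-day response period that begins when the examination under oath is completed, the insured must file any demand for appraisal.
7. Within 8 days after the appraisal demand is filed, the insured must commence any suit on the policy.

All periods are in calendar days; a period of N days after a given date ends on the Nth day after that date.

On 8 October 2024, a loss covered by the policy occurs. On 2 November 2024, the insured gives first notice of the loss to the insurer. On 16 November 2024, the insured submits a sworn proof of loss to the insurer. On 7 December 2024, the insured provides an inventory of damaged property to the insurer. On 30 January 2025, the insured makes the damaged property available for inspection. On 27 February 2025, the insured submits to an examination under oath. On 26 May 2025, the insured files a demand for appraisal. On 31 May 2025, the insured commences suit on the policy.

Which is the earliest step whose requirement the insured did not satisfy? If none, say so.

Step 6

Step 1: 27 days after 8 October 2024 (when the loss occurs) is 4 November 2024; 2 November 2024 is within that limit.
Step 2: 21 days after 13 November 2024 (end of the 11-day hold period, which began when first notice of loss is given on 2 November 2024) is 4 December 2024; done 16 November 2024 — timely.
Step 3: 61 days after 8 October 2024 (when the loss occurs) is 8 December 2024; completed 7 December 2024, before the deadline.
Step 4: the window is 20–118 days after 8 October 2024 (when the loss occurs), so 28 October 2024 through 3 February 2025; done 30 January 2025 — within the window.
Step 5: 29 days after 30 January 2025 (when the property is made available) is 28 February 2025; 27 February 2025 is within that limit.
Step 6: 70 days after 13 March 2025 (end of the 14-day response period, which began when the examination under oath is completed on 27 February 2025) is 22 May 2025; done 26 May 2025 — 4 days late.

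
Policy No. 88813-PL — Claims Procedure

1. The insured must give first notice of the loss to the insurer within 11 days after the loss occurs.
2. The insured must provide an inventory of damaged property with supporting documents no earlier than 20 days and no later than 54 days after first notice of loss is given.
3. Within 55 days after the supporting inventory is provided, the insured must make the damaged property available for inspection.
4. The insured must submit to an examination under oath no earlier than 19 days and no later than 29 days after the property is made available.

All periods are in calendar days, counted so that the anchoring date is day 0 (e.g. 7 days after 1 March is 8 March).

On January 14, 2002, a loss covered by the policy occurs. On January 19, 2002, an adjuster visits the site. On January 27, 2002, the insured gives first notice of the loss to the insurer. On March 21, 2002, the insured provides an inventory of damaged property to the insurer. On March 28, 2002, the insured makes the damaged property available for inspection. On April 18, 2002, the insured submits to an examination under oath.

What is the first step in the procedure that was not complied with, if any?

Step 1 — counting 11 days from January 14, 2002 (when the loss occurs) gives a deadline of January 25, 2002; done January 27, 2002 — 2 days late.

Step 1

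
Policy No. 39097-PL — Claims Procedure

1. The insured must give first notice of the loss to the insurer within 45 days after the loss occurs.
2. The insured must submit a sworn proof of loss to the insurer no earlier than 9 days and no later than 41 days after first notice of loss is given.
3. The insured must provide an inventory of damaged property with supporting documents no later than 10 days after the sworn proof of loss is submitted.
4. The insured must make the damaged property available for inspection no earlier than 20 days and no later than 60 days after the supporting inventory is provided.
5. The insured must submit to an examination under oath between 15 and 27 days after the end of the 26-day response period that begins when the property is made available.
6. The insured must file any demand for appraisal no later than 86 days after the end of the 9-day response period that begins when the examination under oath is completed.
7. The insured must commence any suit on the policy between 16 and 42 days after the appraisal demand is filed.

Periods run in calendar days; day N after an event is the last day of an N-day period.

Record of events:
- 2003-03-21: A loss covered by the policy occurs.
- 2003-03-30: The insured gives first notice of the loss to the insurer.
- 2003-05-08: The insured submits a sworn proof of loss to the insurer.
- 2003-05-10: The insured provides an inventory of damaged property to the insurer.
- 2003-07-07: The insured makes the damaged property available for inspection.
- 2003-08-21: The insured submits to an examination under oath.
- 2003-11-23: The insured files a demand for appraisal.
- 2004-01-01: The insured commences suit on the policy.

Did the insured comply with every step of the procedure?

Step 1: 45 days after 2003-03-21 (when the loss occurs) is 2003-05-05; 2003-03-30 is within that limit.
Step 2: the window is 9–41 days after 2003-03-30 (when first notice of loss is given), so 2003-04-08 through 2003-05-10; 2003-05-08 falls inside that range.
Step 3: 10 days after 2003-05-08 (when the sworn proof of loss is submitted) is 2003-05-18; 2003-05-10 is within that limit.
Step 4: the window is 20–60 days after 2003-05-10 (when the supporting inventory is provided), so 2003-05-30 through 2003-07-09; done 2003-07-07 — within the window.
Step 5: the window is 15–27 days after 2003-08-02 (end of the 26-day response period, which began when the property is made available on 2003-07-07), so 2003-08-17 through 2003-08-29; done 2003-08-21 — within the window.
Step 6: 86 days after 2003-08-30 (end of the 9-day response period, which began when the examination under oath is completed on 2003-08-21) is 2003-11-24; 2003-11-23 is within that limit.
Step 7: the window is 16–42 days after 2003-11-23 (when the appraisal demand is filed), so 2003-12-09 through 2004-01-04; done 2004-01-01 — within the window.

Yes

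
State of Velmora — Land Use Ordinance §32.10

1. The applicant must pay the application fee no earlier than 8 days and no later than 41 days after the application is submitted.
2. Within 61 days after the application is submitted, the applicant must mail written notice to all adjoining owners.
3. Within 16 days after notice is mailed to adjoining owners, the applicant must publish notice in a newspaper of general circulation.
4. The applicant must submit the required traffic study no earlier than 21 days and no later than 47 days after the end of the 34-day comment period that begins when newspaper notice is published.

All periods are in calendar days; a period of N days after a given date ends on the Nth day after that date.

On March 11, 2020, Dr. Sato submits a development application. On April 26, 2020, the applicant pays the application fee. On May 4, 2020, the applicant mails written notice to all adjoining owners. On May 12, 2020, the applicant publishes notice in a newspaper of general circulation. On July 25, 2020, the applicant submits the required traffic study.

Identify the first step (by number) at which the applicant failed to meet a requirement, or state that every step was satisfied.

Step 1

(1) the permitted window runs from March 11, 2020 + 8 = March 19, 2020 to March 11, 2020 + 41 = April 21, 2020; April 26, 2020 is 5 days past the end of the window.
The analysis stops there.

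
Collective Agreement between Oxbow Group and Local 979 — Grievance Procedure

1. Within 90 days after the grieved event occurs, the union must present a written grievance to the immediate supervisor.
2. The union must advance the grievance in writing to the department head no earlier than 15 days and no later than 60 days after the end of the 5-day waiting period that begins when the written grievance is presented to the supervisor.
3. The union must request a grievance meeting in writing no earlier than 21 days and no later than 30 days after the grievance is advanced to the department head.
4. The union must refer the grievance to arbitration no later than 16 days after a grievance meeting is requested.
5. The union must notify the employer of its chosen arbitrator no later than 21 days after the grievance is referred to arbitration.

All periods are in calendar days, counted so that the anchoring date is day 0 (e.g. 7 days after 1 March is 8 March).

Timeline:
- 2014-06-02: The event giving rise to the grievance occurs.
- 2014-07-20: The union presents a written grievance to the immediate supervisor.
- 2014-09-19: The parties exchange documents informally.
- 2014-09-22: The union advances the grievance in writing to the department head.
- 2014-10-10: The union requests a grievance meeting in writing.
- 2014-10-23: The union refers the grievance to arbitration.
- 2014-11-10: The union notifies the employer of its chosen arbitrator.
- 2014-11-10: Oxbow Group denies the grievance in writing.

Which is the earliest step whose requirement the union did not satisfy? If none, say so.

Step 1 — counting 90 days from 2014-06-02 (when the grieved event occurs) gives a deadline of 2014-08-31; done 2014-07-20 — timely.
Step 2 — 15 and 60 days from 2014-07-25 (end of the 5-day waiting period, which began when the written grievance is presented to the supervisor on 2014-07-20) are 2014-08-09 and 2014-09-23 respectively; done 2014-09-22 — within the window.
Step 3 — 21 and 30 days from 2014-09-22 (when the grievance is advanced to the department head) are 2014-10-13 and 2014-10-22 respectively; 2014-10-10 is 3 days too early.
The procedure was therefore not followed at step 3.

Step 3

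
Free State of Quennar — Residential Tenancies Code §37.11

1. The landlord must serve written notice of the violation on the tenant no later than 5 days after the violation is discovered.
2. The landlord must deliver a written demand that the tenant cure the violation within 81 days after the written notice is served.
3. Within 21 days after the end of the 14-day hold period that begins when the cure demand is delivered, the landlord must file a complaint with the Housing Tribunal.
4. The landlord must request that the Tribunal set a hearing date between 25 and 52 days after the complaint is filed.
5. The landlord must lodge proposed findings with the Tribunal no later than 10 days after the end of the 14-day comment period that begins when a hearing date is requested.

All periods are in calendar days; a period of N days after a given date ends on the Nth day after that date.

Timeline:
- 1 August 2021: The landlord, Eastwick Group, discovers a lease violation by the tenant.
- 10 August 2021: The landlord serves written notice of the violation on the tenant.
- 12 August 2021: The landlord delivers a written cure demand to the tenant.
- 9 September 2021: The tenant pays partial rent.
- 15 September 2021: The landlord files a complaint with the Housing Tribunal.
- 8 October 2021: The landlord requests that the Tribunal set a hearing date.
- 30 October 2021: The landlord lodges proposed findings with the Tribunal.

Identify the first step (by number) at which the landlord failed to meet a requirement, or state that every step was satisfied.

Step 1 — counting 5 days from 1 August 2021 (when the violation is discovered) gives a deadline of 6 August 2021; 10 August 2021 misses that deadline by 4 days.
Later steps need not be reached.

Step 1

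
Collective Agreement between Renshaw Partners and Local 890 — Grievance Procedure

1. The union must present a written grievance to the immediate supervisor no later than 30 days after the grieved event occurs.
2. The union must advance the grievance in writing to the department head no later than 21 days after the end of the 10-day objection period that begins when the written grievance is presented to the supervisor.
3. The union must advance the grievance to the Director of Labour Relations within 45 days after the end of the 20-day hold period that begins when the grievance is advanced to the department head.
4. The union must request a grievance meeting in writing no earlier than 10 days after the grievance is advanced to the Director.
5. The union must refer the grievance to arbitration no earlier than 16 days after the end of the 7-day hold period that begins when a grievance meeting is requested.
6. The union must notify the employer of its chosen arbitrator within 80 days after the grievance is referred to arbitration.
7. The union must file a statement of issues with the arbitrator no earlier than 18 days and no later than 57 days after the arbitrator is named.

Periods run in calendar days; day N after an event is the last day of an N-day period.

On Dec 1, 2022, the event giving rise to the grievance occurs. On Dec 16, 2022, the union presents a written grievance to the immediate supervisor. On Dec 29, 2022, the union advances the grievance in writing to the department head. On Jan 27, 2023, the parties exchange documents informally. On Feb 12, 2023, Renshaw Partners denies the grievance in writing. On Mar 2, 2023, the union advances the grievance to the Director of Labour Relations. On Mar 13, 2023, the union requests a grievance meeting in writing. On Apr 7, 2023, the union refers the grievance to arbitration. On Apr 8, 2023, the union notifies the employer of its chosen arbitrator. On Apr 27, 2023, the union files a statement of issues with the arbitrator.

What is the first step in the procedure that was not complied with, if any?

Step 1: 30 days after Dec 1, 2022 (when the grieved event occurs) is Dec 31, 2022; completed Dec 16, 2022, before the deadline.
Step 2: 21 days after Dec 26, 2022 (end of the 10-day objection period, which began when the written grievance is presented to the supervisor on Dec 16, 2022) is Jan 16, 2023; Dec 29, 2022 is within that limit.
Step 3: 45 days after Jan 18, 2023 (end of the 20-day hold period, which began when the grievance is advanced to the department head on Dec 29, 2022) is Mar 4, 2023; done Mar 2, 2023 — timely.
Step 4: the earliest permitted date is 10 days after Mar 2, 2023 (when the grievance is advanced to the Director), i.e. Mar 12, 2023; done Mar 13, 2023 — permitted.
Step 5: the earliest permitted date is 16 days after Mar 20, 2023 (end of the 7-day hold period, which began when a grievance meeting is requested on Mar 13, 2023), i.e. Apr 5, 2023; done Apr 7, 2023, after the minimum wait.
Step 6: 80 days after Apr 7, 2023 (when the grievance is referred to arbitration) is Jun 26, 2023; Apr 8, 2023 is within that limit.
Step 7: the window is 18–57 days after Apr 8, 2023 (when the arbitrator is named), so Apr 26, 2023 through Jun 4, 2023; done Apr 27, 2023, which is between those dates.

None — every step was satisfied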